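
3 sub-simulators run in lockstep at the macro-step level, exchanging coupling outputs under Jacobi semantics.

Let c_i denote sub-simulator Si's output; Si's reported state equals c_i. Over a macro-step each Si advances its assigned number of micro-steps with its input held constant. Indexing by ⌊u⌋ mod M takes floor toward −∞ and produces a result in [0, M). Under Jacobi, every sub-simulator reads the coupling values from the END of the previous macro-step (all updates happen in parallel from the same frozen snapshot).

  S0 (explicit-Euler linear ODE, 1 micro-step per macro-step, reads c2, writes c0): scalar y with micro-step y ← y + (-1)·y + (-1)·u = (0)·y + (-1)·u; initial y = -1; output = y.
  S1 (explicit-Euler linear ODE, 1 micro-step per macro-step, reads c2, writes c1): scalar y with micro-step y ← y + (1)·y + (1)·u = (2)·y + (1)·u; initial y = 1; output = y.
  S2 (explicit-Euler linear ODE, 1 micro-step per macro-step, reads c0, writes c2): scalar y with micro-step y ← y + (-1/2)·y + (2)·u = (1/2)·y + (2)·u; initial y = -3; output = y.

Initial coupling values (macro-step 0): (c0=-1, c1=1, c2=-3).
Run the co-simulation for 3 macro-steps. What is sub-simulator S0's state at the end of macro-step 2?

macro 1: S0 reads c2=-3 → after 1×micro: 3; S1 reads c2=-3 → after 1×micro: -1; S2 reads c0=-1 → after 1×micro: -7/2 ⇒ (c0=3, c1=-1, c2=-7/2)
macro 2: S0 reads c2=-7/2 → after 1×micro: 7/2; S1 reads c2=-7/2 → after 1×micro: -11/2; S2 reads c0=3 → after 1×micro: 17/4 ⇒ (c0=7/2, c1=-11/2, c2=17/4)
macro 3: S0 reads c2=17/4 → after 1×micro: -17/4; S1 reads c2=17/4 → after 1×micro: -27/4; S2 reads c0=7/2 → after 1×micro: 73/8 ⇒ (c0=-17/4, c1=-27/4, c2=73/8)

S0 state at macro-step 2 = 7/2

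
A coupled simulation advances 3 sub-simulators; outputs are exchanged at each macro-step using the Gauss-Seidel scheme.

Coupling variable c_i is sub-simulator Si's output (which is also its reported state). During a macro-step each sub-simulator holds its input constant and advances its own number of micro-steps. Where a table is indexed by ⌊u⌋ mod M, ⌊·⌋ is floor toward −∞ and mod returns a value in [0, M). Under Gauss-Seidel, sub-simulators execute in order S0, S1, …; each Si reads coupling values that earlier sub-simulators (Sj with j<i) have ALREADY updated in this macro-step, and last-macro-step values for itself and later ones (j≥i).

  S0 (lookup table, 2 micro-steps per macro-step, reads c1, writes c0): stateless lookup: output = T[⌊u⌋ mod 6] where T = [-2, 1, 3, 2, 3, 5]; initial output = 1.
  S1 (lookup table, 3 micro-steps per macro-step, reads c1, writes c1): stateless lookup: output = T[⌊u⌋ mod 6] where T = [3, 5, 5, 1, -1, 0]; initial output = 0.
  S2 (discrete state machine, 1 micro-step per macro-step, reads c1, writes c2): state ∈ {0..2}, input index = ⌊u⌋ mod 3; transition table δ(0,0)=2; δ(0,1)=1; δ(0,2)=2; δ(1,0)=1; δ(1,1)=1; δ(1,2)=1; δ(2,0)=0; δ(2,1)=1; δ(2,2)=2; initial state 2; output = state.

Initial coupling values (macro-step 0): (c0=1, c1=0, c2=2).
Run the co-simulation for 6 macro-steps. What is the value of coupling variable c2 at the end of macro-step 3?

macro 1: S0 reads c1=0 → after 2×micro: -2; S1 reads c1=0 → after 3×micro: 3; S2 reads c1=3 → after 1×micro: 0 ⇒ (c0=-2, c1=3, c2=0)
macro 2: S0 reads c1=3 → after 2×micro: 2; S1 reads c1=3 → after 3×micro: 1; S2 reads c1=1 → after 1×micro: 1 ⇒ (c0=2, c1=1, c2=1)
macro 3: S0 reads c1=1 → after 2×micro: 1; S1 reads c1=1 → after 3×micro: 5; S2 reads c1=5 → after 1×micro: 1 ⇒ (c0=1, c1=5, c2=1)
macro 4: S0 reads c1=5 → after 2×micro: 5; S1 reads c1=5 → after 3×micro: 0; S2 reads c1=0 → after 1×micro: 1 ⇒ (c0=5, c1=0, c2=1)
macro 5: S0 reads c1=0 → after 2×micro: -2; S1 reads c1=0 → after 3×micro: 3; S2 reads c1=3 → after 1×micro: 1 ⇒ (c0=-2, c1=3, c2=1)
macro 6: S0 reads c1=3 → after 2×micro: 2; S1 reads c1=3 → after 3×micro: 1; S2 reads c1=1 → after 1×micro: 1 ⇒ (c0=2, c1=1, c2=1)

c2 at macro-step 3 = 1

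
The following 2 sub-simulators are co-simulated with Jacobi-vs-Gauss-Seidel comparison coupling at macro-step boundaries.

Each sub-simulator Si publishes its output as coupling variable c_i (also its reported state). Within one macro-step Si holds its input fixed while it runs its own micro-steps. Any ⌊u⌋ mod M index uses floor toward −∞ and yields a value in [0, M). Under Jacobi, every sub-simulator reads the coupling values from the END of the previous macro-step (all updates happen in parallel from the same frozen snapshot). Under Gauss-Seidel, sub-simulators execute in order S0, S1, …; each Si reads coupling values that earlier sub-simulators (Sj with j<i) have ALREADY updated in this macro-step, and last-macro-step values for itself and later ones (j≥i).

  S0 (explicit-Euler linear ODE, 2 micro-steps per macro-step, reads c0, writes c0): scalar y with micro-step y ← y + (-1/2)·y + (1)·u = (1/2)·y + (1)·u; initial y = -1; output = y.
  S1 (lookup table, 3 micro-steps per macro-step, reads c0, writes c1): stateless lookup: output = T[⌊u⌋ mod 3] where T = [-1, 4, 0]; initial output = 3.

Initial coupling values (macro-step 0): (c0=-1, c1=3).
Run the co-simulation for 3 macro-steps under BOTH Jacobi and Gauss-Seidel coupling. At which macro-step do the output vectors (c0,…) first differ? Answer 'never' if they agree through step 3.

[Jacobi] macro 1: S0 reads c0=-1 → after 2×micro: -7/4; S1 reads c0=-1 → after 3×micro: 0 ⇒ (c0=-7/4, c1=0)
[Jacobi] macro 2: S0 reads c0=-7/4 → after 2×micro: -49/16; S1 reads c0=-7/4 → after 3×micro: 4 ⇒ (c0=-49/16, c1=4)
[Jacobi] macro 3: S0 reads c0=-49/16 → after 2×micro: -343/64; S1 reads c0=-49/16 → after 3×micro: 0 ⇒ (c0=-343/64, c1=0)
[Gauss-Seidel] macro 1: S0 reads c0=-1 → after 2×micro: -7/4; S1 reads c0=-7/4 → after 3×micro: 4 ⇒ (c0=-7/4, c1=4)
[Gauss-Seidel] macro 2: S0 reads c0=-7/4 → after 2×micro: -49/16; S1 reads c0=-49/16 → after 3×micro: 0 ⇒ (c0=-49/16, c1=0)
[Gauss-Seidel] macro 3: S0 reads c0=-49/16 → after 2×micro: -343/64; S1 reads c0=-343/64 → after 3×micro: -1 ⇒ (c0=-343/64, c1=-1)

first divergence at macro-step: 1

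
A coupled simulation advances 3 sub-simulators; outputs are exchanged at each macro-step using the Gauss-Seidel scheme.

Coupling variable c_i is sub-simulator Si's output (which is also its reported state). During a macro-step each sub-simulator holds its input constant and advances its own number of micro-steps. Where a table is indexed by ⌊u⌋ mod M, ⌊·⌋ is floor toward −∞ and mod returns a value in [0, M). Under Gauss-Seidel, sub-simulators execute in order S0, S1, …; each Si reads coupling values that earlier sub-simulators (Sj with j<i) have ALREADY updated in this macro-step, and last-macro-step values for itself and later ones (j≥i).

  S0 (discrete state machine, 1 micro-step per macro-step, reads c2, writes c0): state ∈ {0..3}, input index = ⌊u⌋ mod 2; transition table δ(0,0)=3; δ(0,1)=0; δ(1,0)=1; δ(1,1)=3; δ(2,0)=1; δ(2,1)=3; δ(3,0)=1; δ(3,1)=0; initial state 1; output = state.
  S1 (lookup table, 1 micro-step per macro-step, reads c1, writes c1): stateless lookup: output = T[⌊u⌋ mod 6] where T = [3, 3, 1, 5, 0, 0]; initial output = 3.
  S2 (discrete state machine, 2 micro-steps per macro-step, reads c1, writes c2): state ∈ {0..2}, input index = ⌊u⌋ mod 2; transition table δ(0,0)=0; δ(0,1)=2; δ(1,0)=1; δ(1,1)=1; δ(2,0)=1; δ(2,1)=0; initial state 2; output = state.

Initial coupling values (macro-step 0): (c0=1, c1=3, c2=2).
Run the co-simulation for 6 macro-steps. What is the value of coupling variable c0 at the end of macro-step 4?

macro 1: S0 reads c2=2 → after 1×micro: 1; S1 reads c1=3 → after 1×micro: 5; S2 reads c1=5 → after 2×micro: 2 ⇒ (c0=1, c1=5, c2=2)
macro 2: S0 reads c2=2 → after 1×micro: 1; S1 reads c1=5 → after 1×micro: 0; S2 reads c1=0 → after 2×micro: 1 ⇒ (c0=1, c1=0, c2=1)
macro 3: S0 reads c2=1 → after 1×micro: 3; S1 reads c1=0 → after 1×micro: 3; S2 reads c1=3 → after 2×micro: 1 ⇒ (c0=3, c1=3, c2=1)
macro 4: S0 reads c2=1 → after 1×micro: 0; S1 reads c1=3 → after 1×micro: 5; S2 reads c1=5 → after 2×micro: 1 ⇒ (c0=0, c1=5, c2=1)
macro 5: S0 reads c2=1 → after 1×micro: 0; S1 reads c1=5 → after 1×micro: 0; S2 reads c1=0 → after 2×micro: 1 ⇒ (c0=0, c1=0, c2=1)
macro 6: S0 reads c2=1 → after 1×micro: 0; S1 reads c1=0 → after 1×micro: 3; S2 reads c1=3 → after 2×micro: 1 ⇒ (c0=0, c1=3, c2=1)

c0 at macro-step 4 = 0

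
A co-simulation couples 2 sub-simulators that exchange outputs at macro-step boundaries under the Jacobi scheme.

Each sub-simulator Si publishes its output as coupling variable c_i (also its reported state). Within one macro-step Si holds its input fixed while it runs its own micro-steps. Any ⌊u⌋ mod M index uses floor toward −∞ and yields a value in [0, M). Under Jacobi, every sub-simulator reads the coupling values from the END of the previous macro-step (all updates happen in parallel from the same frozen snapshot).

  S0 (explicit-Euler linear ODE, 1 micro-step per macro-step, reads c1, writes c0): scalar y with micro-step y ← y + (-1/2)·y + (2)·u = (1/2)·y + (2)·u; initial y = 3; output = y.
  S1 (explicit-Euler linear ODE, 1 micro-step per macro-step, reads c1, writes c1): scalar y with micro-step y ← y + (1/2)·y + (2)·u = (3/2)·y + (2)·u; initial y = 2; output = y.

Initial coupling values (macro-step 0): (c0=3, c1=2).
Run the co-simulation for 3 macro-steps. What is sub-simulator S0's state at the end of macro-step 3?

macro 1: S0 reads c1=2 → after 1×micro: 11/2; S1 reads c1=2 → after 1×micro: 7 ⇒ (c0=11/2, c1=7)
macro 2: S0 reads c1=7 → after 1×micro: 67/4; S1 reads c1=7 → after 1×micro: 49/2 ⇒ (c0=67/4, c1=49/2)
macro 3: S0 reads c1=49/2 → after 1×micro: 459/8; S1 reads c1=49/2 → after 1×micro: 343/4 ⇒ (c0=459/8, c1=343/4)

S0 state at macro-step 3 = 459/8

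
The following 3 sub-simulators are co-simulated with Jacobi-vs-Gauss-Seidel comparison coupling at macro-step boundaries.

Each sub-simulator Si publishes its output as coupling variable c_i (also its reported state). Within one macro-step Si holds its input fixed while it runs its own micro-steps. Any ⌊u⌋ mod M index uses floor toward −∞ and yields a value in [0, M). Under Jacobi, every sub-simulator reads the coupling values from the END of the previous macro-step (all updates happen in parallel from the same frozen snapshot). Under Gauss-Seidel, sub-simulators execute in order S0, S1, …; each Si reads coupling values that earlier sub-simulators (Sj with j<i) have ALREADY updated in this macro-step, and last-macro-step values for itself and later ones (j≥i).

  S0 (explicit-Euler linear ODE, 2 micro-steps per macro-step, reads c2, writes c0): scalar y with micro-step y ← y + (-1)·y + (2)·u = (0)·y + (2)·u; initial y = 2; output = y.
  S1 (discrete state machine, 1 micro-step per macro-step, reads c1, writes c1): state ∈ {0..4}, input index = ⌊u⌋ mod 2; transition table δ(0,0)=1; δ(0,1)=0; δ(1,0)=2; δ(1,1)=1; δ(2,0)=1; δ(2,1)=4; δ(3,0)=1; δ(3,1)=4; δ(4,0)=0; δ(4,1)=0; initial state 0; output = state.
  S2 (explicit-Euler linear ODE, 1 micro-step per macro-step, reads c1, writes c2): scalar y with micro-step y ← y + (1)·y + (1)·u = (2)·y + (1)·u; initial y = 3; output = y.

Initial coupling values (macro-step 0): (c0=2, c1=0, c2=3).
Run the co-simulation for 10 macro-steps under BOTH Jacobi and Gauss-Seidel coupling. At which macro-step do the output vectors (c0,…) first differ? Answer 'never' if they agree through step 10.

[Jacobi] macro 1: S0 reads c2=3 → after 2×micro: 6; S1 reads c1=0 → after 1×micro: 1; S2 reads c1=0 → after 1×micro: 6 ⇒ (c0=6, c1=1, c2=6)
[Jacobi] macro 2: S0 reads c2=6 → after 2×micro: 12; S1 reads c1=1 → after 1×micro: 1; S2 reads c1=1 → after 1×micro: 13 ⇒ (c0=12, c1=1, c2=13)
[Jacobi] macro 3: S0 reads c2=13 → after 2×micro: 26; S1 reads c1=1 → after 1×micro: 1; S2 reads c1=1 → after 1×micro: 27 ⇒ (c0=26, c1=1, c2=27)
[Jacobi] macro 4: S0 reads c2=27 → after 2×micro: 54; S1 reads c1=1 → after 1×micro: 1; S2 reads c1=1 → after 1×micro: 55 ⇒ (c0=54, c1=1, c2=55)
[Jacobi] macro 5: S0 reads c2=55 → after 2×micro: 110; S1 reads c1=1 → after 1×micro: 1; S2 reads c1=1 → after 1×micro: 111 ⇒ (c0=110, c1=1, c2=111)
[Jacobi] macro 6: S0 reads c2=111 → after 2×micro: 222; S1 reads c1=1 → after 1×micro: 1; S2 reads c1=1 → after 1×micro: 223 ⇒ (c0=222, c1=1, c2=223)
[Jacobi] macro 7: S0 reads c2=223 → after 2×micro: 446; S1 reads c1=1 → after 1×micro: 1; S2 reads c1=1 → after 1×micro: 447 ⇒ (c0=446, c1=1, c2=447)
[Jacobi] macro 8: S0 reads c2=447 → after 2×micro: 894; S1 reads c1=1 → after 1×micro: 1; S2 reads c1=1 → after 1×micro: 895 ⇒ (c0=894, c1=1, c2=895)
[Jacobi] macro 9: S0 reads c2=895 → after 2×micro: 1790; S1 reads c1=1 → after 1×micro: 1; S2 reads c1=1 → after 1×micro: 1791 ⇒ (c0=1790, c1=1, c2=1791)
[Jacobi] macro 10: S0 reads c2=1791 → after 2×micro: 3582; S1 reads c1=1 → after 1×micro: 1; S2 reads c1=1 → after 1×micro: 3583 ⇒ (c0=3582, c1=1, c2=3583)
[Gauss-Seidel] macro 1: S0 reads c2=3 → after 2×micro: 6; S1 reads c1=0 → after 1×micro: 1; S2 reads c1=1 → after 1×micro: 7 ⇒ (c0=6, c1=1, c2=7)
[Gauss-Seidel] macro 2: S0 reads c2=7 → after 2×micro: 14; S1 reads c1=1 → after 1×micro: 1; S2 reads c1=1 → after 1×micro: 15 ⇒ (c0=14, c1=1, c2=15)
[Gauss-Seidel] macro 3: S0 reads c2=15 → after 2×micro: 30; S1 reads c1=1 → after 1×micro: 1; S2 reads c1=1 → after 1×micro: 31 ⇒ (c0=30, c1=1, c2=31)
[Gauss-Seidel] macro 4: S0 reads c2=31 → after 2×micro: 62; S1 reads c1=1 → after 1×micro: 1; S2 reads c1=1 → after 1×micro: 63 ⇒ (c0=62, c1=1, c2=63)
[Gauss-Seidel] macro 5: S0 reads c2=63 → after 2×micro: 126; S1 reads c1=1 → after 1×micro: 1; S2 reads c1=1 → after 1×micro: 127 ⇒ (c0=126, c1=1, c2=127)
[Gauss-Seidel] macro 6: S0 reads c2=127 → after 2×micro: 254; S1 reads c1=1 → after 1×micro: 1; S2 reads c1=1 → after 1×micro: 255 ⇒ (c0=254, c1=1, c2=255)
[Gauss-Seidel] macro 7: S0 reads c2=255 → after 2×micro: 510; S1 reads c1=1 → after 1×micro: 1; S2 reads c1=1 → after 1×micro: 511 ⇒ (c0=510, c1=1, c2=511)
[Gauss-Seidel] macro 8: S0 reads c2=511 → after 2×micro: 1022; S1 reads c1=1 → after 1×micro: 1; S2 reads c1=1 → after 1×micro: 1023 ⇒ (c0=1022, c1=1, c2=1023)
[Gauss-Seidel] macro 9: S0 reads c2=1023 → after 2×micro: 2046; S1 reads c1=1 → after 1×micro: 1; S2 reads c1=1 → after 1×micro: 2047 ⇒ (c0=2046, c1=1, c2=2047)
[Gauss-Seidel] macro 10: S0 reads c2=2047 → after 2×micro: 4094; S1 reads c1=1 → after 1×micro: 1; S2 reads c1=1 → after 1×micro: 4095 ⇒ (c0=4094, c1=1, c2=4095)

first divergence at macro-step: 1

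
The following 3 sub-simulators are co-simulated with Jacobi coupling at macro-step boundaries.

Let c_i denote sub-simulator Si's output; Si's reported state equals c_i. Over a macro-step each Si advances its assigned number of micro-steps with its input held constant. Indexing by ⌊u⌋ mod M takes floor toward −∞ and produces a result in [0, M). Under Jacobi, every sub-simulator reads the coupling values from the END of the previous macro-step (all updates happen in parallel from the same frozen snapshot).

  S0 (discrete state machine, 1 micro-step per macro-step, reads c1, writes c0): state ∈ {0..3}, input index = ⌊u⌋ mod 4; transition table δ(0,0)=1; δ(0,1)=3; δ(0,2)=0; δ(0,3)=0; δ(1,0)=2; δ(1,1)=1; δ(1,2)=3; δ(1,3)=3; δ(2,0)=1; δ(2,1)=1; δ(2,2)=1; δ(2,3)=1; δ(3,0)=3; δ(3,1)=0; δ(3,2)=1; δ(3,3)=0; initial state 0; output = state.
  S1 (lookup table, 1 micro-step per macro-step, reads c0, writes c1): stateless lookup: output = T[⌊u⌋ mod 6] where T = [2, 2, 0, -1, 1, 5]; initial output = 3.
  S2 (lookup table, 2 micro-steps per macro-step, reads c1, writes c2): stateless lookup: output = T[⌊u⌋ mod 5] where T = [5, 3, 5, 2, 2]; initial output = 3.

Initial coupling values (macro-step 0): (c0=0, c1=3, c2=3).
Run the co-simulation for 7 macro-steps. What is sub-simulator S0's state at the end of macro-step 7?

S0 state at macro-step 7 = 0

macro 1: S0 reads c1=3 → after 1×micro: 0; S1 reads c0=0 → after 1×micro: 2; S2 reads c1=3 → after 2×micro: 2 ⇒ (c0=0, c1=2, c2=2)
macro 2: S0 reads c1=2 → after 1×micro: 0; S1 reads c0=0 → after 1×micro: 2; S2 reads c1=2 → after 2×micro: 5 ⇒ (c0=0, c1=2, c2=5)
macro 3: S0 reads c1=2 → after 1×micro: 0; S1 reads c0=0 → after 1×micro: 2; S2 reads c1=2 → after 2×micro: 5 ⇒ (c0=0, c1=2, c2=5)
macro 4: S0 reads c1=2 → after 1×micro: 0; S1 reads c0=0 → after 1×micro: 2; S2 reads c1=2 → after 2×micro: 5 ⇒ (c0=0, c1=2, c2=5)
macro 5: S0 reads c1=2 → after 1×micro: 0; S1 reads c0=0 → after 1×micro: 2; S2 reads c1=2 → after 2×micro: 5 ⇒ (c0=0, c1=2, c2=5)
macro 6: S0 reads c1=2 → after 1×micro: 0; S1 reads c0=0 → after 1×micro: 2; S2 reads c1=2 → after 2×micro: 5 ⇒ (c0=0, c1=2, c2=5)
macro 7: S0 reads c1=2 → after 1×micro: 0; S1 reads c0=0 → after 1×micro: 2; S2 reads c1=2 → after 2×micro: 5 ⇒ (c0=0, c1=2, c2=5)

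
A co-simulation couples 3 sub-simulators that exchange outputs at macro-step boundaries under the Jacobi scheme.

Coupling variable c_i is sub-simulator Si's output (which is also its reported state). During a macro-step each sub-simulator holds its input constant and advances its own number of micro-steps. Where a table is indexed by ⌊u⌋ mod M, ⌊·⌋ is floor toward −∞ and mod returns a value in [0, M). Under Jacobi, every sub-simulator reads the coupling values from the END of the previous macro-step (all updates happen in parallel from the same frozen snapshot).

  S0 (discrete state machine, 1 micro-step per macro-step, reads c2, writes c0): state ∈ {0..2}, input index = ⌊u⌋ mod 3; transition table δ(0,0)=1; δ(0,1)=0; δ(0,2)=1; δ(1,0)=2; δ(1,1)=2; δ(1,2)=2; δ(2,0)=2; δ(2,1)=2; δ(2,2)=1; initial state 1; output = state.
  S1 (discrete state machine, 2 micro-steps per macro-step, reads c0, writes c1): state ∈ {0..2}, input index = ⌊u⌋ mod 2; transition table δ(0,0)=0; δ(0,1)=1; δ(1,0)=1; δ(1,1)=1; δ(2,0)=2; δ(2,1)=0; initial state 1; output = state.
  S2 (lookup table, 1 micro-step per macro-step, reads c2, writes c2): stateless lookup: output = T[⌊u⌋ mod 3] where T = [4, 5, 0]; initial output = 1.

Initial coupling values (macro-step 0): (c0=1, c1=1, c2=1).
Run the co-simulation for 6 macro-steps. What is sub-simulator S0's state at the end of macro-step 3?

S0 state at macro-step 3 = 2

macro 1: S0 reads c2=1 → after 1×micro: 2; S1 reads c0=1 → after 2×micro: 1; S2 reads c2=1 → after 1×micro: 5 ⇒ (c0=2, c1=1, c2=5)
macro 2: S0 reads c2=5 → after 1×micro: 1; S1 reads c0=2 → after 2×micro: 1; S2 reads c2=5 → after 1×micro: 0 ⇒ (c0=1, c1=1, c2=0)
macro 3: S0 reads c2=0 → after 1×micro: 2; S1 reads c0=1 → after 2×micro: 1; S2 reads c2=0 → after 1×micro: 4 ⇒ (c0=2, c1=1, c2=4)
macro 4: S0 reads c2=4 → after 1×micro: 2; S1 reads c0=2 → after 2×micro: 1; S2 reads c2=4 → after 1×micro: 5 ⇒ (c0=2, c1=1, c2=5)
macro 5: S0 reads c2=5 → after 1×micro: 1; S1 reads c0=2 → after 2×micro: 1; S2 reads c2=5 → after 1×micro: 0 ⇒ (c0=1, c1=1, c2=0)
macro 6: S0 reads c2=0 → after 1×micro: 2; S1 reads c0=1 → after 2×micro: 1; S2 reads c2=0 → after 1×micro: 4 ⇒ (c0=2, c1=1, c2=4)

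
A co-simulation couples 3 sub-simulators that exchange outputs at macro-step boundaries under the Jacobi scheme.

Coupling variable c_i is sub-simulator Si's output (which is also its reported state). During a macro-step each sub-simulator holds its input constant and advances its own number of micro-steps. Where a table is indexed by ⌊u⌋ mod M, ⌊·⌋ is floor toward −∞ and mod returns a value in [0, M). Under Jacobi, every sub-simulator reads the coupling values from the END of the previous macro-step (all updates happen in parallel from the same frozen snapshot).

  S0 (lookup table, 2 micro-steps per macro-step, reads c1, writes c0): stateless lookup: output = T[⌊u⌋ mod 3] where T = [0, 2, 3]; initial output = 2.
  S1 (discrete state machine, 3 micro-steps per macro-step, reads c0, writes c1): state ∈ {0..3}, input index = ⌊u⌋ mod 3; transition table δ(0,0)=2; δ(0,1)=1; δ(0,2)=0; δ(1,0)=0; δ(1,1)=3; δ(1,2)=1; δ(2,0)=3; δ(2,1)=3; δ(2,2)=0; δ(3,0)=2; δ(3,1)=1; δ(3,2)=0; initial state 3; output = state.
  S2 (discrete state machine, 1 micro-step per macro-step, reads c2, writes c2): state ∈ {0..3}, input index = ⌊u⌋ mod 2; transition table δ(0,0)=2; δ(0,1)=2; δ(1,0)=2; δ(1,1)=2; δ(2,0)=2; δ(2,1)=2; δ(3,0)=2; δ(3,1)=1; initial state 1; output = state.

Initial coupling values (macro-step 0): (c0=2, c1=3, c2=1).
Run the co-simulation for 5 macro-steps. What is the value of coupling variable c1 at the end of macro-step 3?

macro 1: S0 reads c1=3 → after 2×micro: 0; S1 reads c0=2 → after 3×micro: 0; S2 reads c2=1 → after 1×micro: 2 ⇒ (c0=0, c1=0, c2=2)
macro 2: S0 reads c1=0 → after 2×micro: 0; S1 reads c0=0 → after 3×micro: 2; S2 reads c2=2 → after 1×micro: 2 ⇒ (c0=0, c1=2, c2=2)
macro 3: S0 reads c1=2 → after 2×micro: 3; S1 reads c0=0 → after 3×micro: 3; S2 reads c2=2 → after 1×micro: 2 ⇒ (c0=3, c1=3, c2=2)
macro 4: S0 reads c1=3 → after 2×micro: 0; S1 reads c0=3 → after 3×micro: 2; S2 reads c2=2 → after 1×micro: 2 ⇒ (c0=0, c1=2, c2=2)
macro 5: S0 reads c1=2 → after 2×micro: 3; S1 reads c0=0 → after 3×micro: 3; S2 reads c2=2 → after 1×micro: 2 ⇒ (c0=3, c1=3, c2=2)

c1 at macro-step 3 = 3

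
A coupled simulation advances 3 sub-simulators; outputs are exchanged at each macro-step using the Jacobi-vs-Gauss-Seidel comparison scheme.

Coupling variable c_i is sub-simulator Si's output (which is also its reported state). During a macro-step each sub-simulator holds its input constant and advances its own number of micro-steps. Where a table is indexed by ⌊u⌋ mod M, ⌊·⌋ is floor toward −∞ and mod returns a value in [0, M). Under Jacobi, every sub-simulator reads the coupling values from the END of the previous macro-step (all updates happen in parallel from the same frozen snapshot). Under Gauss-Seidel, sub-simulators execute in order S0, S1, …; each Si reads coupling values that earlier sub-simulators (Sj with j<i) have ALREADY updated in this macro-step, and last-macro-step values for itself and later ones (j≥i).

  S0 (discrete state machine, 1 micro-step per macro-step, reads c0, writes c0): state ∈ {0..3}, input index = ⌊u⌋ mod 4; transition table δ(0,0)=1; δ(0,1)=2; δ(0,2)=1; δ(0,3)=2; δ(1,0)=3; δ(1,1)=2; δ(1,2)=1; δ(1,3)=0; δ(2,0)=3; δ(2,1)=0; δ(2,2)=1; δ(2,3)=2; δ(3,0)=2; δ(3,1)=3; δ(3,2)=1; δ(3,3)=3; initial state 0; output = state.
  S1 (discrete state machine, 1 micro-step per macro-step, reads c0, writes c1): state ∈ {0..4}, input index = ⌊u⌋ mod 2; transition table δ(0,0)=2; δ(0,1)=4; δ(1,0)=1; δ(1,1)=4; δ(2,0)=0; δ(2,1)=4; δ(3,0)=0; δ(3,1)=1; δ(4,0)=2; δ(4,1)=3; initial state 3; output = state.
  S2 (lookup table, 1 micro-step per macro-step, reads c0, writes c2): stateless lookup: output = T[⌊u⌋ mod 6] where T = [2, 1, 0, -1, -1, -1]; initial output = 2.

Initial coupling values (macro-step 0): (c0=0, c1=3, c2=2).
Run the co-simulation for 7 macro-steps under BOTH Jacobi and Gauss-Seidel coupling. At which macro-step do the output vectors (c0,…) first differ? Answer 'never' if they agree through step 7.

first divergence at macro-step: 1

[Jacobi] macro 1: S0 reads c0=0 → after 1×micro: 1; S1 reads c0=0 → after 1×micro: 0; S2 reads c0=0 → after 1×micro: 2 ⇒ (c0=1, c1=0, c2=2)
[Jacobi] macro 2: S0 reads c0=1 → after 1×micro: 2; S1 reads c0=1 → after 1×micro: 4; S2 reads c0=1 → after 1×micro: 1 ⇒ (c0=2, c1=4, c2=1)
[Jacobi] macro 3: S0 reads c0=2 → after 1×micro: 1; S1 reads c0=2 → after 1×micro: 2; S2 reads c0=2 → after 1×micro: 0 ⇒ (c0=1, c1=2, c2=0)
[Jacobi] macro 4: S0 reads c0=1 → after 1×micro: 2; S1 reads c0=1 → after 1×micro: 4; S2 reads c0=1 → after 1×micro: 1 ⇒ (c0=2, c1=4, c2=1)
[Jacobi] macro 5: S0 reads c0=2 → after 1×micro: 1; S1 reads c0=2 → after 1×micro: 2; S2 reads c0=2 → after 1×micro: 0 ⇒ (c0=1, c1=2, c2=0)
[Jacobi] macro 6: S0 reads c0=1 → after 1×micro: 2; S1 reads c0=1 → after 1×micro: 4; S2 reads c0=1 → after 1×micro: 1 ⇒ (c0=2, c1=4, c2=1)
[Jacobi] macro 7: S0 reads c0=2 → after 1×micro: 1; S1 reads c0=2 → after 1×micro: 2; S2 reads c0=2 → after 1×micro: 0 ⇒ (c0=1, c1=2, c2=0)
[Gauss-Seidel] macro 1: S0 reads c0=0 → after 1×micro: 1; S1 reads c0=1 → after 1×micro: 1; S2 reads c0=1 → after 1×micro: 1 ⇒ (c0=1, c1=1, c2=1)
[Gauss-Seidel] macro 2: S0 reads c0=1 → after 1×micro: 2; S1 reads c0=2 → after 1×micro: 1; S2 reads c0=2 → after 1×micro: 0 ⇒ (c0=2, c1=1, c2=0)
[Gauss-Seidel] macro 3: S0 reads c0=2 → after 1×micro: 1; S1 reads c0=1 → after 1×micro: 4; S2 reads c0=1 → after 1×micro: 1 ⇒ (c0=1, c1=4, c2=1)
[Gauss-Seidel] macro 4: S0 reads c0=1 → after 1×micro: 2; S1 reads c0=2 → after 1×micro: 2; S2 reads c0=2 → after 1×micro: 0 ⇒ (c0=2, c1=2, c2=0)
[Gauss-Seidel] macro 5: S0 reads c0=2 → after 1×micro: 1; S1 reads c0=1 → after 1×micro: 4; S2 reads c0=1 → after 1×micro: 1 ⇒ (c0=1, c1=4, c2=1)
[Gauss-Seidel] macro 6: S0 reads c0=1 → after 1×micro: 2; S1 reads c0=2 → after 1×micro: 2; S2 reads c0=2 → after 1×micro: 0 ⇒ (c0=2, c1=2, c2=0)
[Gauss-Seidel] macro 7: S0 reads c0=2 → after 1×micro: 1; S1 reads c0=1 → after 1×micro: 4; S2 reads c0=1 → after 1×micro: 1 ⇒ (c0=1, c1=4, c2=1)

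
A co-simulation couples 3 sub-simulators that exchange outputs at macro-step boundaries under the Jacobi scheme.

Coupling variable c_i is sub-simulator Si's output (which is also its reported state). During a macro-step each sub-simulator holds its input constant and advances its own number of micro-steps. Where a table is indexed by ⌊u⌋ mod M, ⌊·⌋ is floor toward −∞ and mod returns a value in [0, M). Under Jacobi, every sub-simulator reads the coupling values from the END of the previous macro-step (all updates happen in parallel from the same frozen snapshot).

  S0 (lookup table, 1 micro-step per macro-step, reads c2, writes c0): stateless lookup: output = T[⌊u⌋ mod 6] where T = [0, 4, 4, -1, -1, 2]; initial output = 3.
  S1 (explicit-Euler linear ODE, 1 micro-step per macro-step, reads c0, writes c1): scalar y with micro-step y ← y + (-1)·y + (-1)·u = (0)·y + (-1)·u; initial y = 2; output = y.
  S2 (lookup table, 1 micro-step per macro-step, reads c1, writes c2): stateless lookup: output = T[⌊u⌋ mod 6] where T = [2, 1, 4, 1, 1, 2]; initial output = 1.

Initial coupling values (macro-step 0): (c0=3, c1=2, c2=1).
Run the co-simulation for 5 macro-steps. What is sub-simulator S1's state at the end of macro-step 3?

S1 state at macro-step 3 = 1

macro 1: S0 reads c2=1 → after 1×micro: 4; S1 reads c0=3 → after 1×micro: -3; S2 reads c1=2 → after 1×micro: 4 ⇒ (c0=4, c1=-3, c2=4)
macro 2: S0 reads c2=4 → after 1×micro: -1; S1 reads c0=4 → after 1×micro: -4; S2 reads c1=-3 → after 1×micro: 1 ⇒ (c0=-1, c1=-4, c2=1)
macro 3: S0 reads c2=1 → after 1×micro: 4; S1 reads c0=-1 → after 1×micro: 1; S2 reads c1=-4 → after 1×micro: 4 ⇒ (c0=4, c1=1, c2=4)
macro 4: S0 reads c2=4 → after 1×micro: -1; S1 reads c0=4 → after 1×micro: -4; S2 reads c1=1 → after 1×micro: 1 ⇒ (c0=-1, c1=-4, c2=1)
macro 5: S0 reads c2=1 → after 1×micro: 4; S1 reads c0=-1 → after 1×micro: 1; S2 reads c1=-4 → after 1×micro: 4 ⇒ (c0=4, c1=1, c2=4)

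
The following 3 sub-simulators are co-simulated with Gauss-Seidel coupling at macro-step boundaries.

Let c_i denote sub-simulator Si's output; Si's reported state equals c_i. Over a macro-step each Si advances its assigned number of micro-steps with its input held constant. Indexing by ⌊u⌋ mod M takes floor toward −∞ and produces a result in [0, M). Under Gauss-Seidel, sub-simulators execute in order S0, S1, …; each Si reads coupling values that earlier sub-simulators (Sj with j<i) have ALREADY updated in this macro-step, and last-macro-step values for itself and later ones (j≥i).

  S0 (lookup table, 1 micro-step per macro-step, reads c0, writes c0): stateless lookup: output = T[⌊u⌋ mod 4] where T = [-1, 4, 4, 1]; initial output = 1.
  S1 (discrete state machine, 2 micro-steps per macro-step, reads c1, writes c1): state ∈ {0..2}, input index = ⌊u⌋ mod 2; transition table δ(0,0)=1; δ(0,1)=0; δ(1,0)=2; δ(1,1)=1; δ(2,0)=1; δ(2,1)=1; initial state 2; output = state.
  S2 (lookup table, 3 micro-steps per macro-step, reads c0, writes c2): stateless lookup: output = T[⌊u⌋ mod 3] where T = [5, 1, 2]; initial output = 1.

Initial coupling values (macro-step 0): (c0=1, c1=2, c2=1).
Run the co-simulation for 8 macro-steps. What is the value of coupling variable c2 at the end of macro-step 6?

macro 1: S0 reads c0=1 → after 1×micro: 4; S1 reads c1=2 → after 2×micro: 2; S2 reads c0=4 → after 3×micro: 1 ⇒ (c0=4, c1=2, c2=1)
macro 2: S0 reads c0=4 → after 1×micro: -1; S1 reads c1=2 → after 2×micro: 2; S2 reads c0=-1 → after 3×micro: 2 ⇒ (c0=-1, c1=2, c2=2)
macro 3: S0 reads c0=-1 → after 1×micro: 1; S1 reads c1=2 → after 2×micro: 2; S2 reads c0=1 → after 3×micro: 1 ⇒ (c0=1, c1=2, c2=1)
macro 4: S0 reads c0=1 → after 1×micro: 4; S1 reads c1=2 → after 2×micro: 2; S2 reads c0=4 → after 3×micro: 1 ⇒ (c0=4, c1=2, c2=1)
macro 5: S0 reads c0=4 → after 1×micro: -1; S1 reads c1=2 → after 2×micro: 2; S2 reads c0=-1 → after 3×micro: 2 ⇒ (c0=-1, c1=2, c2=2)
macro 6: S0 reads c0=-1 → after 1×micro: 1; S1 reads c1=2 → after 2×micro: 2; S2 reads c0=1 → after 3×micro: 1 ⇒ (c0=1, c1=2, c2=1)
macro 7: S0 reads c0=1 → after 1×micro: 4; S1 reads c1=2 → after 2×micro: 2; S2 reads c0=4 → after 3×micro: 1 ⇒ (c0=4, c1=2, c2=1)
macro 8: S0 reads c0=4 → after 1×micro: -1; S1 reads c1=2 → after 2×micro: 2; S2 reads c0=-1 → after 3×micro: 2 ⇒ (c0=-1, c1=2, c2=2)

c2 at macro-step 6 = 1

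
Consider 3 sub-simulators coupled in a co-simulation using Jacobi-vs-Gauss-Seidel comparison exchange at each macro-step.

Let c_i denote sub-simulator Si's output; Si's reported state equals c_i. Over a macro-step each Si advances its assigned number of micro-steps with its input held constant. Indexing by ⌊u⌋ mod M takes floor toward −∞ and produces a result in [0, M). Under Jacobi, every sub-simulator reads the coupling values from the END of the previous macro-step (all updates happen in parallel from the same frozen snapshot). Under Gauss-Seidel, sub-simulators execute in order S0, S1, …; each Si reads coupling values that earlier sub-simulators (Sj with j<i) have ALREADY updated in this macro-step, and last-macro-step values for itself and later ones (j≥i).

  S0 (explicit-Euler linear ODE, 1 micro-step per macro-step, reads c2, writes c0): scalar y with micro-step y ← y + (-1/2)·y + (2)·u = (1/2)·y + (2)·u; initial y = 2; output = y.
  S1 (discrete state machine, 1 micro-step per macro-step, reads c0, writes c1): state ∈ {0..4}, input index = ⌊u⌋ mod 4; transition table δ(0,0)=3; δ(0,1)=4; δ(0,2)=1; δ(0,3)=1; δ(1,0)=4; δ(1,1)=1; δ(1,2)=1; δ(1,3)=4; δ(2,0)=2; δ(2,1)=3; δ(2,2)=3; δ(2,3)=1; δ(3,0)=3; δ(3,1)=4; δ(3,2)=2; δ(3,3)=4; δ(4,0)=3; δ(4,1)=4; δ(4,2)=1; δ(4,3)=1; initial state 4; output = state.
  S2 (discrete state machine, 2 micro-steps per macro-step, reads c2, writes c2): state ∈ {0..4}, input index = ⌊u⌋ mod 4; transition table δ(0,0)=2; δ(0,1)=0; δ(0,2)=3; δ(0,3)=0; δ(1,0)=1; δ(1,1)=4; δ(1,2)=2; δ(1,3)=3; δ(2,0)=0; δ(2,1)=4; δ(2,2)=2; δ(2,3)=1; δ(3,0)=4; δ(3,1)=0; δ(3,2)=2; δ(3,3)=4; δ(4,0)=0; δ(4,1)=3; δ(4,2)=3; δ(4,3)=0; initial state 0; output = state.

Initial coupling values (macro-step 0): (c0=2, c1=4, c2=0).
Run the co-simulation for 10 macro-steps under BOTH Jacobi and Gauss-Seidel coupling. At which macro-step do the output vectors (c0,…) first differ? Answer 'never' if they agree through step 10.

[Jacobi] macro 1: S0 reads c2=0 → after 1×micro: 1; S1 reads c0=2 → after 1×micro: 1; S2 reads c2=0 → after 2×micro: 0 ⇒ (c0=1, c1=1, c2=0)
[Jacobi] macro 2: S0 reads c2=0 → after 1×micro: 1/2; S1 reads c0=1 → after 1×micro: 1; S2 reads c2=0 → after 2×micro: 0 ⇒ (c0=1/2, c1=1, c2=0)
[Jacobi] macro 3: S0 reads c2=0 → after 1×micro: 1/4; S1 reads c0=1/2 → after 1×micro: 4; S2 reads c2=0 → after 2×micro: 0 ⇒ (c0=1/4, c1=4, c2=0)
[Jacobi] macro 4: S0 reads c2=0 → after 1×micro: 1/8; S1 reads c0=1/4 → after 1×micro: 3; S2 reads c2=0 → after 2×micro: 0 ⇒ (c0=1/8, c1=3, c2=0)
[Jacobi] macro 5: S0 reads c2=0 → after 1×micro: 1/16; S1 reads c0=1/8 → after 1×micro: 3; S2 reads c2=0 → after 2×micro: 0 ⇒ (c0=1/16, c1=3, c2=0)
[Jacobi] macro 6: S0 reads c2=0 → after 1×micro: 1/32; S1 reads c0=1/16 → after 1×micro: 3; S2 reads c2=0 → after 2×micro: 0 ⇒ (c0=1/32, c1=3, c2=0)
[Jacobi] macro 7: S0 reads c2=0 → after 1×micro: 1/64; S1 reads c0=1/32 → after 1×micro: 3; S2 reads c2=0 → after 2×micro: 0 ⇒ (c0=1/64, c1=3, c2=0)
[Jacobi] macro 8: S0 reads c2=0 → after 1×micro: 1/128; S1 reads c0=1/64 → after 1×micro: 3; S2 reads c2=0 → after 2×micro: 0 ⇒ (c0=1/128, c1=3, c2=0)
[Jacobi] macro 9: S0 reads c2=0 → after 1×micro: 1/256; S1 reads c0=1/128 → after 1×micro: 3; S2 reads c2=0 → after 2×micro: 0 ⇒ (c0=1/256, c1=3, c2=0)
[Jacobi] macro 10: S0 reads c2=0 → after 1×micro: 1/512; S1 reads c0=1/256 → after 1×micro: 3; S2 reads c2=0 → after 2×micro: 0 ⇒ (c0=1/512, c1=3, c2=0)
[Gauss-Seidel] macro 1: S0 reads c2=0 → after 1×micro: 1; S1 reads c0=1 → after 1×micro: 4; S2 reads c2=0 → after 2×micro: 0 ⇒ (c0=1, c1=4, c2=0)
[Gauss-Seidel] macro 2: S0 reads c2=0 → after 1×micro: 1/2; S1 reads c0=1/2 → after 1×micro: 3; S2 reads c2=0 → after 2×micro: 0 ⇒ (c0=1/2, c1=3, c2=0)
[Gauss-Seidel] macro 3: S0 reads c2=0 → after 1×micro: 1/4; S1 reads c0=1/4 → after 1×micro: 3; S2 reads c2=0 → after 2×micro: 0 ⇒ (c0=1/4, c1=3, c2=0)
[Gauss-Seidel] macro 4: S0 reads c2=0 → after 1×micro: 1/8; S1 reads c0=1/8 → after 1×micro: 3; S2 reads c2=0 → after 2×micro: 0 ⇒ (c0=1/8, c1=3, c2=0)
[Gauss-Seidel] macro 5: S0 reads c2=0 → after 1×micro: 1/16; S1 reads c0=1/16 → after 1×micro: 3; S2 reads c2=0 → after 2×micro: 0 ⇒ (c0=1/16, c1=3, c2=0)
[Gauss-Seidel] macro 6: S0 reads c2=0 → after 1×micro: 1/32; S1 reads c0=1/32 → after 1×micro: 3; S2 reads c2=0 → after 2×micro: 0 ⇒ (c0=1/32, c1=3, c2=0)
[Gauss-Seidel] macro 7: S0 reads c2=0 → after 1×micro: 1/64; S1 reads c0=1/64 → after 1×micro: 3; S2 reads c2=0 → after 2×micro: 0 ⇒ (c0=1/64, c1=3, c2=0)
[Gauss-Seidel] macro 8: S0 reads c2=0 → after 1×micro: 1/128; S1 reads c0=1/128 → after 1×micro: 3; S2 reads c2=0 → after 2×micro: 0 ⇒ (c0=1/128, c1=3, c2=0)
[Gauss-Seidel] macro 9: S0 reads c2=0 → after 1×micro: 1/256; S1 reads c0=1/256 → after 1×micro: 3; S2 reads c2=0 → after 2×micro: 0 ⇒ (c0=1/256, c1=3, c2=0)
[Gauss-Seidel] macro 10: S0 reads c2=0 → after 1×micro: 1/512; S1 reads c0=1/512 → after 1×micro: 3; S2 reads c2=0 → after 2×micro: 0 ⇒ (c0=1/512, c1=3, c2=0)

first divergence at macro-step: 1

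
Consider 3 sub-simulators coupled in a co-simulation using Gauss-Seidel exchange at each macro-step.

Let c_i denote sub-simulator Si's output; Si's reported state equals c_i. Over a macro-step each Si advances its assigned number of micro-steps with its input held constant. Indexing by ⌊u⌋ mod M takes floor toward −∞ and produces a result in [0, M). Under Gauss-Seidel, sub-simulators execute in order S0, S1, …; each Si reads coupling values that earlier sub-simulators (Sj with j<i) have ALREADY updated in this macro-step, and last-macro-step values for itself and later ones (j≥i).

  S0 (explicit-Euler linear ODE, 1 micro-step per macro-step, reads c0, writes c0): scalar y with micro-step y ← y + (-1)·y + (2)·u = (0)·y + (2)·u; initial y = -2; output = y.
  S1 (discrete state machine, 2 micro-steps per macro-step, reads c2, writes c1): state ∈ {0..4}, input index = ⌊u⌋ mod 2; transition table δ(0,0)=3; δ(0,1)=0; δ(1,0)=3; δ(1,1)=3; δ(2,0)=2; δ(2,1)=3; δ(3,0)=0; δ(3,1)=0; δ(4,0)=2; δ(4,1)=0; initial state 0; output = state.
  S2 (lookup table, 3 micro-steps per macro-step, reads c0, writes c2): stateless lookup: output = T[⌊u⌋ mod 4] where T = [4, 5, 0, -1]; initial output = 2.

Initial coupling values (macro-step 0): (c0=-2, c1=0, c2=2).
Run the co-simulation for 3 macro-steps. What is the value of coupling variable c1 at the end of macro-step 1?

c1 at macro-step 1 = 0

macro 1: S0 reads c0=-2 → after 1×micro: -4; S1 reads c2=2 → after 2×micro: 0; S2 reads c0=-4 → after 3×micro: 4 ⇒ (c0=-4, c1=0, c2=4)
macro 2: S0 reads c0=-4 → after 1×micro: -8; S1 reads c2=4 → after 2×micro: 0; S2 reads c0=-8 → after 3×micro: 4 ⇒ (c0=-8, c1=0, c2=4)
macro 3: S0 reads c0=-8 → after 1×micro: -16; S1 reads c2=4 → after 2×micro: 0; S2 reads c0=-16 → after 3×micro: 4 ⇒ (c0=-16, c1=0, c2=4)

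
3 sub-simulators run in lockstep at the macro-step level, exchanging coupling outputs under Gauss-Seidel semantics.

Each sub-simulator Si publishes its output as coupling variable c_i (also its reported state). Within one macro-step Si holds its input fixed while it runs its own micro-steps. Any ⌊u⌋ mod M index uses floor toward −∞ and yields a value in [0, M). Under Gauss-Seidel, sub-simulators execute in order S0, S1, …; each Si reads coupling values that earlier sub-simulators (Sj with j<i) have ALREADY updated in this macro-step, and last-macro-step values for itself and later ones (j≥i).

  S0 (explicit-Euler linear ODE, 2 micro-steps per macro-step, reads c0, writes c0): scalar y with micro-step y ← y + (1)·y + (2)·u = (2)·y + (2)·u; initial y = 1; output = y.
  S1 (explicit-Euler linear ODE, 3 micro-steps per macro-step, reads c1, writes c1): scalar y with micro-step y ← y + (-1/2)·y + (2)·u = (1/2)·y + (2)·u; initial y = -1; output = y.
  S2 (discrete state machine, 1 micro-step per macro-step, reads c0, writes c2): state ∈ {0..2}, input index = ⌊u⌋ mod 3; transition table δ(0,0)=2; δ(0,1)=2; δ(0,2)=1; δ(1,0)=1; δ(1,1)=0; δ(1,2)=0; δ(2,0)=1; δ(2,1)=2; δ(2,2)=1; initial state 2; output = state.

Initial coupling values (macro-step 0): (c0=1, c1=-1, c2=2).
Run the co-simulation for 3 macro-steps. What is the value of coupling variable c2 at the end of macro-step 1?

macro 1: S0 reads c0=1 → after 2×micro: 10; S1 reads c1=-1 → after 3×micro: -29/8; S2 reads c0=10 → after 1×micro: 2 ⇒ (c0=10, c1=-29/8, c2=2)
macro 2: S0 reads c0=10 → after 2×micro: 100; S1 reads c1=-29/8 → after 3×micro: -841/64; S2 reads c0=100 → after 1×micro: 2 ⇒ (c0=100, c1=-841/64, c2=2)
macro 3: S0 reads c0=100 → after 2×micro: 1000; S1 reads c1=-841/64 → after 3×micro: -24389/512; S2 reads c0=1000 → after 1×micro: 2 ⇒ (c0=1000, c1=-24389/512, c2=2)

c2 at macro-step 1 = 2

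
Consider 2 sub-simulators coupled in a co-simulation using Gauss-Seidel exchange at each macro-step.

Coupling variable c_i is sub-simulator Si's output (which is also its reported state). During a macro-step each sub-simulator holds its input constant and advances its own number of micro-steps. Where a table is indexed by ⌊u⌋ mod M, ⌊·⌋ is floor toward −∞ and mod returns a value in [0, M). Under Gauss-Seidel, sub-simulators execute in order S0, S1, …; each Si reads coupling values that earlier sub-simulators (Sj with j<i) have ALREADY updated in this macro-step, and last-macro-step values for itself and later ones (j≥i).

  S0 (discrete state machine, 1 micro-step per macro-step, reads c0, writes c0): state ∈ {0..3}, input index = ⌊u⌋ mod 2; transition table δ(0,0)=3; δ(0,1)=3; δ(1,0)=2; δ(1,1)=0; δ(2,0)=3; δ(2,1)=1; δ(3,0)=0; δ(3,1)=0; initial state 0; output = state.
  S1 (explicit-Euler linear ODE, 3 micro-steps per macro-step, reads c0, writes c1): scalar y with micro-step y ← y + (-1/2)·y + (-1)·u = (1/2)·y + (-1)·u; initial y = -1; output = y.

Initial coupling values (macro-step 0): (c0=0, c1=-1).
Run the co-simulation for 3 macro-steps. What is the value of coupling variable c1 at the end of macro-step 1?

c1 at macro-step 1 = -43/8

macro 1: S0 reads c0=0 → after 1×micro: 3; S1 reads c0=3 → after 3×micro: -43/8 ⇒ (c0=3, c1=-43/8)
macro 2: S0 reads c0=3 → after 1×micro: 0; S1 reads c0=0 → after 3×micro: -43/64 ⇒ (c0=0, c1=-43/64)
macro 3: S0 reads c0=0 → after 1×micro: 3; S1 reads c0=3 → after 3×micro: -2731/512 ⇒ (c0=3, c1=-2731/512)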